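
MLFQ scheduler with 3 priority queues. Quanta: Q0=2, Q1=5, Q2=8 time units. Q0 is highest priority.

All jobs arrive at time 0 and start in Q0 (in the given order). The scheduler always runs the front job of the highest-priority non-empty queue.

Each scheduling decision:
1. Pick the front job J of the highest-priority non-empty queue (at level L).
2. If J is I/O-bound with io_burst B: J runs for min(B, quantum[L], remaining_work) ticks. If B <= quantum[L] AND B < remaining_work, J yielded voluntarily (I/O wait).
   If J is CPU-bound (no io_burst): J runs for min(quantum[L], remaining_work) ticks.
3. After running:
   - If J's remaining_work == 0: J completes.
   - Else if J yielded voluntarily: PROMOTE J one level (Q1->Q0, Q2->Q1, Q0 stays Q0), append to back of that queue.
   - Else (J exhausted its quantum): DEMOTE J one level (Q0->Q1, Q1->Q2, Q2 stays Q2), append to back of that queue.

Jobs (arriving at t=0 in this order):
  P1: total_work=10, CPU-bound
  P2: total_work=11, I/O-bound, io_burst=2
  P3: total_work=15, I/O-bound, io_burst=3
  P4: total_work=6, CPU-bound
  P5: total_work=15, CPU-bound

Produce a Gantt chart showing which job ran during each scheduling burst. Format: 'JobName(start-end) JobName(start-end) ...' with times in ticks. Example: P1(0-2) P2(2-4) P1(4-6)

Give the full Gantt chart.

Answer: P1(0-2) P2(2-4) P3(4-6) P4(6-8) P5(8-10) P2(10-12) P2(12-14) P2(14-16) P2(16-18) P2(18-19) P1(19-24) P3(24-27) P3(27-29) P4(29-33) P5(33-38) P3(38-41) P3(41-43) P3(43-46) P1(46-49) P5(49-57)

Derivation:
t=0-2: P1@Q0 runs 2, rem=8, quantum used, demote→Q1. Q0=[P2,P3,P4,P5] Q1=[P1] Q2=[]
t=2-4: P2@Q0 runs 2, rem=9, I/O yield, promote→Q0. Q0=[P3,P4,P5,P2] Q1=[P1] Q2=[]
t=4-6: P3@Q0 runs 2, rem=13, quantum used, demote→Q1. Q0=[P4,P5,P2] Q1=[P1,P3] Q2=[]
t=6-8: P4@Q0 runs 2, rem=4, quantum used, demote→Q1. Q0=[P5,P2] Q1=[P1,P3,P4] Q2=[]
t=8-10: P5@Q0 runs 2, rem=13, quantum used, demote→Q1. Q0=[P2] Q1=[P1,P3,P4,P5] Q2=[]
t=10-12: P2@Q0 runs 2, rem=7, I/O yield, promote→Q0. Q0=[P2] Q1=[P1,P3,P4,P5] Q2=[]
t=12-14: P2@Q0 runs 2, rem=5, I/O yield, promote→Q0. Q0=[P2] Q1=[P1,P3,P4,P5] Q2=[]
t=14-16: P2@Q0 runs 2, rem=3, I/O yield, promote→Q0. Q0=[P2] Q1=[P1,P3,P4,P5] Q2=[]
t=16-18: P2@Q0 runs 2, rem=1, I/O yield, promote→Q0. Q0=[P2] Q1=[P1,P3,P4,P5] Q2=[]
t=18-19: P2@Q0 runs 1, rem=0, completes. Q0=[] Q1=[P1,P3,P4,P5] Q2=[]
t=19-24: P1@Q1 runs 5, rem=3, quantum used, demote→Q2. Q0=[] Q1=[P3,P4,P5] Q2=[P1]
t=24-27: P3@Q1 runs 3, rem=10, I/O yield, promote→Q0. Q0=[P3] Q1=[P4,P5] Q2=[P1]
t=27-29: P3@Q0 runs 2, rem=8, quantum used, demote→Q1. Q0=[] Q1=[P4,P5,P3] Q2=[P1]
t=29-33: P4@Q1 runs 4, rem=0, completes. Q0=[] Q1=[P5,P3] Q2=[P1]
t=33-38: P5@Q1 runs 5, rem=8, quantum used, demote→Q2. Q0=[] Q1=[P3] Q2=[P1,P5]
t=38-41: P3@Q1 runs 3, rem=5, I/O yield, promote→Q0. Q0=[P3] Q1=[] Q2=[P1,P5]
t=41-43: P3@Q0 runs 2, rem=3, quantum used, demote→Q1. Q0=[] Q1=[P3] Q2=[P1,P5]
t=43-46: P3@Q1 runs 3, rem=0, completes. Q0=[] Q1=[] Q2=[P1,P5]
t=46-49: P1@Q2 runs 3, rem=0, completes. Q0=[] Q1=[] Q2=[P5]
t=49-57: P5@Q2 runs 8, rem=0, completes. Q0=[] Q1=[] Q2=[]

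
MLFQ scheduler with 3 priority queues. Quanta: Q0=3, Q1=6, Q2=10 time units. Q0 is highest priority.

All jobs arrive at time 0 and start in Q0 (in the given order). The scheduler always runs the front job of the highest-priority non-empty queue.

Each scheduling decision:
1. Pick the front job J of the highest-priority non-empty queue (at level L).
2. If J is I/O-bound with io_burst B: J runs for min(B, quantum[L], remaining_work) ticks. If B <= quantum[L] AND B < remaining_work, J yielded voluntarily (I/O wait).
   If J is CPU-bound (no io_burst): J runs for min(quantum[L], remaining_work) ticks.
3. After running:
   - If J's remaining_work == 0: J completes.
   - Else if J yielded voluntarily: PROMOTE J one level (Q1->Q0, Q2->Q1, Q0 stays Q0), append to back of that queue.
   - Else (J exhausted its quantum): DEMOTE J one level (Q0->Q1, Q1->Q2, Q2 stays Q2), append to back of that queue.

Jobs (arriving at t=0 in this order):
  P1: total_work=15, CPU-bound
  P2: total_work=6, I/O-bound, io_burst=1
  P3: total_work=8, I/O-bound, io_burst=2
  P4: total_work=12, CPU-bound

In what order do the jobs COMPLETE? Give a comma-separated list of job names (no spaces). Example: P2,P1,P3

t=0-3: P1@Q0 runs 3, rem=12, quantum used, demote→Q1. Q0=[P2,P3,P4] Q1=[P1] Q2=[]
t=3-4: P2@Q0 runs 1, rem=5, I/O yield, promote→Q0. Q0=[P3,P4,P2] Q1=[P1] Q2=[]
t=4-6: P3@Q0 runs 2, rem=6, I/O yield, promote→Q0. Q0=[P4,P2,P3] Q1=[P1] Q2=[]
t=6-9: P4@Q0 runs 3, rem=9, quantum used, demote→Q1. Q0=[P2,P3] Q1=[P1,P4] Q2=[]
t=9-10: P2@Q0 runs 1, rem=4, I/O yield, promote→Q0. Q0=[P3,P2] Q1=[P1,P4] Q2=[]
t=10-12: P3@Q0 runs 2, rem=4, I/O yield, promote→Q0. Q0=[P2,P3] Q1=[P1,P4] Q2=[]
t=12-13: P2@Q0 runs 1, rem=3, I/O yield, promote→Q0. Q0=[P3,P2] Q1=[P1,P4] Q2=[]
t=13-15: P3@Q0 runs 2, rem=2, I/O yield, promote→Q0. Q0=[P2,P3] Q1=[P1,P4] Q2=[]
t=15-16: P2@Q0 runs 1, rem=2, I/O yield, promote→Q0. Q0=[P3,P2] Q1=[P1,P4] Q2=[]
t=16-18: P3@Q0 runs 2, rem=0, completes. Q0=[P2] Q1=[P1,P4] Q2=[]
t=18-19: P2@Q0 runs 1, rem=1, I/O yield, promote→Q0. Q0=[P2] Q1=[P1,P4] Q2=[]
t=19-20: P2@Q0 runs 1, rem=0, completes. Q0=[] Q1=[P1,P4] Q2=[]
t=20-26: P1@Q1 runs 6, rem=6, quantum used, demote→Q2. Q0=[] Q1=[P4] Q2=[P1]
t=26-32: P4@Q1 runs 6, rem=3, quantum used, demote→Q2. Q0=[] Q1=[] Q2=[P1,P4]
t=32-38: P1@Q2 runs 6, rem=0, completes. Q0=[] Q1=[] Q2=[P4]
t=38-41: P4@Q2 runs 3, rem=0, completes. Q0=[] Q1=[] Q2=[]

Answer: P3,P2,P1,P4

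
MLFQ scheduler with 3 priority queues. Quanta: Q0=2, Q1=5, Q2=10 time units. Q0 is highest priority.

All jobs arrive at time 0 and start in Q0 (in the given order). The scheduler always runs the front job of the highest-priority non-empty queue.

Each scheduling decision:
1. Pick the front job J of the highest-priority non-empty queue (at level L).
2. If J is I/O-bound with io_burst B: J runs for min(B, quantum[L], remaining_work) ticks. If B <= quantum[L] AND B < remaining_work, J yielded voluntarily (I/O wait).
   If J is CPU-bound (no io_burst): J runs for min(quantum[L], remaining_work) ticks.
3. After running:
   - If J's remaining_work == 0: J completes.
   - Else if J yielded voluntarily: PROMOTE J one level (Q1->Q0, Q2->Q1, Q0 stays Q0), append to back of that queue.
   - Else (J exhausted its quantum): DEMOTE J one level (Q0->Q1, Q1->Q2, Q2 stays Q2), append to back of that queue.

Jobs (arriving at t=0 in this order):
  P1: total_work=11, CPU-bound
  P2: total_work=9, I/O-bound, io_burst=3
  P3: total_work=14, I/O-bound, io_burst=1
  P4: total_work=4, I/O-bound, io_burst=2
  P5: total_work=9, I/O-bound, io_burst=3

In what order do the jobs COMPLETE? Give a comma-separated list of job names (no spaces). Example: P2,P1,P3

t=0-2: P1@Q0 runs 2, rem=9, quantum used, demote→Q1. Q0=[P2,P3,P4,P5] Q1=[P1] Q2=[]
t=2-4: P2@Q0 runs 2, rem=7, quantum used, demote→Q1. Q0=[P3,P4,P5] Q1=[P1,P2] Q2=[]
t=4-5: P3@Q0 runs 1, rem=13, I/O yield, promote→Q0. Q0=[P4,P5,P3] Q1=[P1,P2] Q2=[]
t=5-7: P4@Q0 runs 2, rem=2, I/O yield, promote→Q0. Q0=[P5,P3,P4] Q1=[P1,P2] Q2=[]
t=7-9: P5@Q0 runs 2, rem=7, quantum used, demote→Q1. Q0=[P3,P4] Q1=[P1,P2,P5] Q2=[]
t=9-10: P3@Q0 runs 1, rem=12, I/O yield, promote→Q0. Q0=[P4,P3] Q1=[P1,P2,P5] Q2=[]
t=10-12: P4@Q0 runs 2, rem=0, completes. Q0=[P3] Q1=[P1,P2,P5] Q2=[]
t=12-13: P3@Q0 runs 1, rem=11, I/O yield, promote→Q0. Q0=[P3] Q1=[P1,P2,P5] Q2=[]
t=13-14: P3@Q0 runs 1, rem=10, I/O yield, promote→Q0. Q0=[P3] Q1=[P1,P2,P5] Q2=[]
t=14-15: P3@Q0 runs 1, rem=9, I/O yield, promote→Q0. Q0=[P3] Q1=[P1,P2,P5] Q2=[]
t=15-16: P3@Q0 runs 1, rem=8, I/O yield, promote→Q0. Q0=[P3] Q1=[P1,P2,P5] Q2=[]
t=16-17: P3@Q0 runs 1, rem=7, I/O yield, promote→Q0. Q0=[P3] Q1=[P1,P2,P5] Q2=[]
t=17-18: P3@Q0 runs 1, rem=6, I/O yield, promote→Q0. Q0=[P3] Q1=[P1,P2,P5] Q2=[]
t=18-19: P3@Q0 runs 1, rem=5, I/O yield, promote→Q0. Q0=[P3] Q1=[P1,P2,P5] Q2=[]
t=19-20: P3@Q0 runs 1, rem=4, I/O yield, promote→Q0. Q0=[P3] Q1=[P1,P2,P5] Q2=[]
t=20-21: P3@Q0 runs 1, rem=3, I/O yield, promote→Q0. Q0=[P3] Q1=[P1,P2,P5] Q2=[]
t=21-22: P3@Q0 runs 1, rem=2, I/O yield, promote→Q0. Q0=[P3] Q1=[P1,P2,P5] Q2=[]
t=22-23: P3@Q0 runs 1, rem=1, I/O yield, promote→Q0. Q0=[P3] Q1=[P1,P2,P5] Q2=[]
t=23-24: P3@Q0 runs 1, rem=0, completes. Q0=[] Q1=[P1,P2,P5] Q2=[]
t=24-29: P1@Q1 runs 5, rem=4, quantum used, demote→Q2. Q0=[] Q1=[P2,P5] Q2=[P1]
t=29-32: P2@Q1 runs 3, rem=4, I/O yield, promote→Q0. Q0=[P2] Q1=[P5] Q2=[P1]
t=32-34: P2@Q0 runs 2, rem=2, quantum used, demote→Q1. Q0=[] Q1=[P5,P2] Q2=[P1]
t=34-37: P5@Q1 runs 3, rem=4, I/O yield, promote→Q0. Q0=[P5] Q1=[P2] Q2=[P1]
t=37-39: P5@Q0 runs 2, rem=2, quantum used, demote→Q1. Q0=[] Q1=[P2,P5] Q2=[P1]
t=39-41: P2@Q1 runs 2, rem=0, completes. Q0=[] Q1=[P5] Q2=[P1]
t=41-43: P5@Q1 runs 2, rem=0, completes. Q0=[] Q1=[] Q2=[P1]
t=43-47: P1@Q2 runs 4, rem=0, completes. Q0=[] Q1=[] Q2=[]

Answer: P4,P3,P2,P5,P1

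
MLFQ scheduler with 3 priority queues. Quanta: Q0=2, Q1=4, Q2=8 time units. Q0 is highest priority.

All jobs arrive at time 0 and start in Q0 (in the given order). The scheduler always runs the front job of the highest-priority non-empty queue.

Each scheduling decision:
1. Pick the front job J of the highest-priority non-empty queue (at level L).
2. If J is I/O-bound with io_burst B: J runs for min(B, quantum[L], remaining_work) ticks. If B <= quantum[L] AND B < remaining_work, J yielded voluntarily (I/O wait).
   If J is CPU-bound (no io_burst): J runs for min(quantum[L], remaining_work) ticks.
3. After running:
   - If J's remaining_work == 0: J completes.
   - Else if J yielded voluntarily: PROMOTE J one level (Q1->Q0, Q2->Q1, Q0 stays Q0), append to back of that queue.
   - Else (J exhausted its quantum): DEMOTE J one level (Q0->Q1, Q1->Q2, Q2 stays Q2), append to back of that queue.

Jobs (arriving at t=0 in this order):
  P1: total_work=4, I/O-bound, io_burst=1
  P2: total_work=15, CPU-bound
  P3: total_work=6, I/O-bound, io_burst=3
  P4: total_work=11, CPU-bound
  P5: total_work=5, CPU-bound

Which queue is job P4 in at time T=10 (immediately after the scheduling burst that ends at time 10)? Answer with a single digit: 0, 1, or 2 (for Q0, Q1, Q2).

t=0-1: P1@Q0 runs 1, rem=3, I/O yield, promote→Q0. Q0=[P2,P3,P4,P5,P1] Q1=[] Q2=[]
t=1-3: P2@Q0 runs 2, rem=13, quantum used, demote→Q1. Q0=[P3,P4,P5,P1] Q1=[P2] Q2=[]
t=3-5: P3@Q0 runs 2, rem=4, quantum used, demote→Q1. Q0=[P4,P5,P1] Q1=[P2,P3] Q2=[]
t=5-7: P4@Q0 runs 2, rem=9, quantum used, demote→Q1. Q0=[P5,P1] Q1=[P2,P3,P4] Q2=[]
t=7-9: P5@Q0 runs 2, rem=3, quantum used, demote→Q1. Q0=[P1] Q1=[P2,P3,P4,P5] Q2=[]
t=9-10: P1@Q0 runs 1, rem=2, I/O yield, promote→Q0. Q0=[P1] Q1=[P2,P3,P4,P5] Q2=[]
t=10-11: P1@Q0 runs 1, rem=1, I/O yield, promote→Q0. Q0=[P1] Q1=[P2,P3,P4,P5] Q2=[]
t=11-12: P1@Q0 runs 1, rem=0, completes. Q0=[] Q1=[P2,P3,P4,P5] Q2=[]
t=12-16: P2@Q1 runs 4, rem=9, quantum used, demote→Q2. Q0=[] Q1=[P3,P4,P5] Q2=[P2]
t=16-19: P3@Q1 runs 3, rem=1, I/O yield, promote→Q0. Q0=[P3] Q1=[P4,P5] Q2=[P2]
t=19-20: P3@Q0 runs 1, rem=0, completes. Q0=[] Q1=[P4,P5] Q2=[P2]
t=20-24: P4@Q1 runs 4, rem=5, quantum used, demote→Q2. Q0=[] Q1=[P5] Q2=[P2,P4]
t=24-27: P5@Q1 runs 3, rem=0, completes. Q0=[] Q1=[] Q2=[P2,P4]
t=27-35: P2@Q2 runs 8, rem=1, quantum used, demote→Q2. Q0=[] Q1=[] Q2=[P4,P2]
t=35-40: P4@Q2 runs 5, rem=0, completes. Q0=[] Q1=[] Q2=[P2]
t=40-41: P2@Q2 runs 1, rem=0, completes. Q0=[] Q1=[] Q2=[]

Answer: 1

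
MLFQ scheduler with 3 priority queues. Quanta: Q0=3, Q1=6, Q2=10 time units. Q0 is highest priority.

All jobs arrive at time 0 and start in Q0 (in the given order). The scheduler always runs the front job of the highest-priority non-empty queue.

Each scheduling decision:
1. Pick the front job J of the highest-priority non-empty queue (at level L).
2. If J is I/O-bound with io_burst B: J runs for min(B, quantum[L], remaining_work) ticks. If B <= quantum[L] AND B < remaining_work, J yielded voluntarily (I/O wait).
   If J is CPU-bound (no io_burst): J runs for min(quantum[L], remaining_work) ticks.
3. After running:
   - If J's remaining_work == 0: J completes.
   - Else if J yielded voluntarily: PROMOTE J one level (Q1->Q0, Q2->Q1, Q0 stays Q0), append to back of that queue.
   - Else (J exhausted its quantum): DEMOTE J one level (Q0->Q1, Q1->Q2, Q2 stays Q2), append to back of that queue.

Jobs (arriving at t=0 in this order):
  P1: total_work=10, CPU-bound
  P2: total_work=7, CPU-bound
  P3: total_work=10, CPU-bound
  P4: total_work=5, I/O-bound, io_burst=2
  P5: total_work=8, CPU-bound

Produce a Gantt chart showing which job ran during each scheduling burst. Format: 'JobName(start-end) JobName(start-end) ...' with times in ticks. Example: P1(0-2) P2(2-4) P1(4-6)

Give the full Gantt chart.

t=0-3: P1@Q0 runs 3, rem=7, quantum used, demote→Q1. Q0=[P2,P3,P4,P5] Q1=[P1] Q2=[]
t=3-6: P2@Q0 runs 3, rem=4, quantum used, demote→Q1. Q0=[P3,P4,P5] Q1=[P1,P2] Q2=[]
t=6-9: P3@Q0 runs 3, rem=7, quantum used, demote→Q1. Q0=[P4,P5] Q1=[P1,P2,P3] Q2=[]
t=9-11: P4@Q0 runs 2, rem=3, I/O yield, promote→Q0. Q0=[P5,P4] Q1=[P1,P2,P3] Q2=[]
t=11-14: P5@Q0 runs 3, rem=5, quantum used, demote→Q1. Q0=[P4] Q1=[P1,P2,P3,P5] Q2=[]
t=14-16: P4@Q0 runs 2, rem=1, I/O yield, promote→Q0. Q0=[P4] Q1=[P1,P2,P3,P5] Q2=[]
t=16-17: P4@Q0 runs 1, rem=0, completes. Q0=[] Q1=[P1,P2,P3,P5] Q2=[]
t=17-23: P1@Q1 runs 6, rem=1, quantum used, demote→Q2. Q0=[] Q1=[P2,P3,P5] Q2=[P1]
t=23-27: P2@Q1 runs 4, rem=0, completes. Q0=[] Q1=[P3,P5] Q2=[P1]
t=27-33: P3@Q1 runs 6, rem=1, quantum used, demote→Q2. Q0=[] Q1=[P5] Q2=[P1,P3]
t=33-38: P5@Q1 runs 5, rem=0, completes. Q0=[] Q1=[] Q2=[P1,P3]
t=38-39: P1@Q2 runs 1, rem=0, completes. Q0=[] Q1=[] Q2=[P3]
t=39-40: P3@Q2 runs 1, rem=0, completes. Q0=[] Q1=[] Q2=[]

Answer: P1(0-3) P2(3-6) P3(6-9) P4(9-11) P5(11-14) P4(14-16) P4(16-17) P1(17-23) P2(23-27) P3(27-33) P5(33-38) P1(38-39) P3(39-40)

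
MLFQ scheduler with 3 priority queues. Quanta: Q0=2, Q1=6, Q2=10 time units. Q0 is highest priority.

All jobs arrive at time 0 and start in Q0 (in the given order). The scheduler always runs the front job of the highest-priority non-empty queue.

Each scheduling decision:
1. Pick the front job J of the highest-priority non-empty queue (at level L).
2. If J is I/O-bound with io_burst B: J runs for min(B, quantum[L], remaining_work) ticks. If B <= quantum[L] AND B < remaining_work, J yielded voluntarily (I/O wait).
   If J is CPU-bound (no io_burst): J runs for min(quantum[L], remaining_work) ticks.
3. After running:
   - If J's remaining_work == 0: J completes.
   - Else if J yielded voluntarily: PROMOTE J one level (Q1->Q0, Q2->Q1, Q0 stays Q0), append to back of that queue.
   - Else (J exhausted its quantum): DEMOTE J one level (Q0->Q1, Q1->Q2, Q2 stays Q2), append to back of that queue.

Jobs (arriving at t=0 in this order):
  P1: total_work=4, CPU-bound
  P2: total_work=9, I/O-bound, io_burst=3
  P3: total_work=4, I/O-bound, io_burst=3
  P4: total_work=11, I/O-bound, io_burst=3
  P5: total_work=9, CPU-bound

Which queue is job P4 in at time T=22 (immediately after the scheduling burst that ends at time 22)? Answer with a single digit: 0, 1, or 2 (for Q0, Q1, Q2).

Answer: 0

Derivation:
t=0-2: P1@Q0 runs 2, rem=2, quantum used, demote→Q1. Q0=[P2,P3,P4,P5] Q1=[P1] Q2=[]
t=2-4: P2@Q0 runs 2, rem=7, quantum used, demote→Q1. Q0=[P3,P4,P5] Q1=[P1,P2] Q2=[]
t=4-6: P3@Q0 runs 2, rem=2, quantum used, demote→Q1. Q0=[P4,P5] Q1=[P1,P2,P3] Q2=[]
t=6-8: P4@Q0 runs 2, rem=9, quantum used, demote→Q1. Q0=[P5] Q1=[P1,P2,P3,P4] Q2=[]
t=8-10: P5@Q0 runs 2, rem=7, quantum used, demote→Q1. Q0=[] Q1=[P1,P2,P3,P4,P5] Q2=[]
t=10-12: P1@Q1 runs 2, rem=0, completes. Q0=[] Q1=[P2,P3,P4,P5] Q2=[]
t=12-15: P2@Q1 runs 3, rem=4, I/O yield, promote→Q0. Q0=[P2] Q1=[P3,P4,P5] Q2=[]
t=15-17: P2@Q0 runs 2, rem=2, quantum used, demote→Q1. Q0=[] Q1=[P3,P4,P5,P2] Q2=[]
t=17-19: P3@Q1 runs 2, rem=0, completes. Q0=[] Q1=[P4,P5,P2] Q2=[]
t=19-22: P4@Q1 runs 3, rem=6, I/O yield, promote→Q0. Q0=[P4] Q1=[P5,P2] Q2=[]
t=22-24: P4@Q0 runs 2, rem=4, quantum used, demote→Q1. Q0=[] Q1=[P5,P2,P4] Q2=[]
t=24-30: P5@Q1 runs 6, rem=1, quantum used, demote→Q2. Q0=[] Q1=[P2,P4] Q2=[P5]
t=30-32: P2@Q1 runs 2, rem=0, completes. Q0=[] Q1=[P4] Q2=[P5]
t=32-35: P4@Q1 runs 3, rem=1, I/O yield, promote→Q0. Q0=[P4] Q1=[] Q2=[P5]
t=35-36: P4@Q0 runs 1, rem=0, completes. Q0=[] Q1=[] Q2=[P5]
t=36-37: P5@Q2 runs 1, rem=0, completes. Q0=[] Q1=[] Q2=[]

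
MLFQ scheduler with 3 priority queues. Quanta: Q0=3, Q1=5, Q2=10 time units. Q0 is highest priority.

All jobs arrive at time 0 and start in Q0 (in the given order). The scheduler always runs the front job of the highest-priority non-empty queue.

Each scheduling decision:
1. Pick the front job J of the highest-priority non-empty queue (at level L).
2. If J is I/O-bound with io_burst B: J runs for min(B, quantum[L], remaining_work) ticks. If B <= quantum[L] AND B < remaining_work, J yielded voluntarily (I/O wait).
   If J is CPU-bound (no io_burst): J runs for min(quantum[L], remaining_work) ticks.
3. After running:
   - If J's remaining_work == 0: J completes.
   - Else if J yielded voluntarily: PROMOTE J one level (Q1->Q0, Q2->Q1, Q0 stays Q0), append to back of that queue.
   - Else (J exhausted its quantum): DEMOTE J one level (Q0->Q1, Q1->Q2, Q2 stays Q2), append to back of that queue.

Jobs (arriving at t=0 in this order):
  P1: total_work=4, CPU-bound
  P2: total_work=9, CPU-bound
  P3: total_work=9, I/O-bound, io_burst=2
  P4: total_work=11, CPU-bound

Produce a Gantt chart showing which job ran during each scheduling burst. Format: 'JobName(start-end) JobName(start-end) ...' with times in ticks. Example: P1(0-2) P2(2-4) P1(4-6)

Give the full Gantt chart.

t=0-3: P1@Q0 runs 3, rem=1, quantum used, demote→Q1. Q0=[P2,P3,P4] Q1=[P1] Q2=[]
t=3-6: P2@Q0 runs 3, rem=6, quantum used, demote→Q1. Q0=[P3,P4] Q1=[P1,P2] Q2=[]
t=6-8: P3@Q0 runs 2, rem=7, I/O yield, promote→Q0. Q0=[P4,P3] Q1=[P1,P2] Q2=[]
t=8-11: P4@Q0 runs 3, rem=8, quantum used, demote→Q1. Q0=[P3] Q1=[P1,P2,P4] Q2=[]
t=11-13: P3@Q0 runs 2, rem=5, I/O yield, promote→Q0. Q0=[P3] Q1=[P1,P2,P4] Q2=[]
t=13-15: P3@Q0 runs 2, rem=3, I/O yield, promote→Q0. Q0=[P3] Q1=[P1,P2,P4] Q2=[]
t=15-17: P3@Q0 runs 2, rem=1, I/O yield, promote→Q0. Q0=[P3] Q1=[P1,P2,P4] Q2=[]
t=17-18: P3@Q0 runs 1, rem=0, completes. Q0=[] Q1=[P1,P2,P4] Q2=[]
t=18-19: P1@Q1 runs 1, rem=0, completes. Q0=[] Q1=[P2,P4] Q2=[]
t=19-24: P2@Q1 runs 5, rem=1, quantum used, demote→Q2. Q0=[] Q1=[P4] Q2=[P2]
t=24-29: P4@Q1 runs 5, rem=3, quantum used, demote→Q2. Q0=[] Q1=[] Q2=[P2,P4]
t=29-30: P2@Q2 runs 1, rem=0, completes. Q0=[] Q1=[] Q2=[P4]
t=30-33: P4@Q2 runs 3, rem=0, completes. Q0=[] Q1=[] Q2=[]

Answer: P1(0-3) P2(3-6) P3(6-8) P4(8-11) P3(11-13) P3(13-15) P3(15-17) P3(17-18) P1(18-19) P2(19-24) P4(24-29) P2(29-30) P4(30-33)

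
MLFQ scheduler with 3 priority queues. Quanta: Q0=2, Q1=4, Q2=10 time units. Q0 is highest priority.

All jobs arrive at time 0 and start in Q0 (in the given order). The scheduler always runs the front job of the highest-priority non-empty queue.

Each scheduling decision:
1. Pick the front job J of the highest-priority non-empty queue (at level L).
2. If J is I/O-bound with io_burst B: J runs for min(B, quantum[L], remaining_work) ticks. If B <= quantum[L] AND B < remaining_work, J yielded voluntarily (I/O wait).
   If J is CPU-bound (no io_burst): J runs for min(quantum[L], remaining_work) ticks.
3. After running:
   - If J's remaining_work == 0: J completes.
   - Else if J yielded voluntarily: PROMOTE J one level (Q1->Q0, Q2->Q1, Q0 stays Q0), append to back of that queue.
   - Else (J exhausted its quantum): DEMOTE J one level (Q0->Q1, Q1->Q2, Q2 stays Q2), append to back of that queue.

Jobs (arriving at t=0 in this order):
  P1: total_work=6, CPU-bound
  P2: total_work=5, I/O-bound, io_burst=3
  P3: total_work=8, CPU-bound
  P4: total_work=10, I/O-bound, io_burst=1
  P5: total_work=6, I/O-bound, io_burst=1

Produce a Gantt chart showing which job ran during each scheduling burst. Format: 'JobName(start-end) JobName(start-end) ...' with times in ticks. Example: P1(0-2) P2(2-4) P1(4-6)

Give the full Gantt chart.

t=0-2: P1@Q0 runs 2, rem=4, quantum used, demote→Q1. Q0=[P2,P3,P4,P5] Q1=[P1] Q2=[]
t=2-4: P2@Q0 runs 2, rem=3, quantum used, demote→Q1. Q0=[P3,P4,P5] Q1=[P1,P2] Q2=[]
t=4-6: P3@Q0 runs 2, rem=6, quantum used, demote→Q1. Q0=[P4,P5] Q1=[P1,P2,P3] Q2=[]
t=6-7: P4@Q0 runs 1, rem=9, I/O yield, promote→Q0. Q0=[P5,P4] Q1=[P1,P2,P3] Q2=[]
t=7-8: P5@Q0 runs 1, rem=5, I/O yield, promote→Q0. Q0=[P4,P5] Q1=[P1,P2,P3] Q2=[]
t=8-9: P4@Q0 runs 1, rem=8, I/O yield, promote→Q0. Q0=[P5,P4] Q1=[P1,P2,P3] Q2=[]
t=9-10: P5@Q0 runs 1, rem=4, I/O yield, promote→Q0. Q0=[P4,P5] Q1=[P1,P2,P3] Q2=[]
t=10-11: P4@Q0 runs 1, rem=7, I/O yield, promote→Q0. Q0=[P5,P4] Q1=[P1,P2,P3] Q2=[]
t=11-12: P5@Q0 runs 1, rem=3, I/O yield, promote→Q0. Q0=[P4,P5] Q1=[P1,P2,P3] Q2=[]
t=12-13: P4@Q0 runs 1, rem=6, I/O yield, promote→Q0. Q0=[P5,P4] Q1=[P1,P2,P3] Q2=[]
t=13-14: P5@Q0 runs 1, rem=2, I/O yield, promote→Q0. Q0=[P4,P5] Q1=[P1,P2,P3] Q2=[]
t=14-15: P4@Q0 runs 1, rem=5, I/O yield, promote→Q0. Q0=[P5,P4] Q1=[P1,P2,P3] Q2=[]
t=15-16: P5@Q0 runs 1, rem=1, I/O yield, promote→Q0. Q0=[P4,P5] Q1=[P1,P2,P3] Q2=[]
t=16-17: P4@Q0 runs 1, rem=4, I/O yield, promote→Q0. Q0=[P5,P4] Q1=[P1,P2,P3] Q2=[]
t=17-18: P5@Q0 runs 1, rem=0, completes. Q0=[P4] Q1=[P1,P2,P3] Q2=[]
t=18-19: P4@Q0 runs 1, rem=3, I/O yield, promote→Q0. Q0=[P4] Q1=[P1,P2,P3] Q2=[]
t=19-20: P4@Q0 runs 1, rem=2, I/O yield, promote→Q0. Q0=[P4] Q1=[P1,P2,P3] Q2=[]
t=20-21: P4@Q0 runs 1, rem=1, I/O yield, promote→Q0. Q0=[P4] Q1=[P1,P2,P3] Q2=[]
t=21-22: P4@Q0 runs 1, rem=0, completes. Q0=[] Q1=[P1,P2,P3] Q2=[]
t=22-26: P1@Q1 runs 4, rem=0, completes. Q0=[] Q1=[P2,P3] Q2=[]
t=26-29: P2@Q1 runs 3, rem=0, completes. Q0=[] Q1=[P3] Q2=[]
t=29-33: P3@Q1 runs 4, rem=2, quantum used, demote→Q2. Q0=[] Q1=[] Q2=[P3]
t=33-35: P3@Q2 runs 2, rem=0, completes. Q0=[] Q1=[] Q2=[]

Answer: P1(0-2) P2(2-4) P3(4-6) P4(6-7) P5(7-8) P4(8-9) P5(9-10) P4(10-11) P5(11-12) P4(12-13) P5(13-14) P4(14-15) P5(15-16) P4(16-17) P5(17-18) P4(18-19) P4(19-20) P4(20-21) P4(21-22) P1(22-26) P2(26-29) P3(29-33) P3(33-35)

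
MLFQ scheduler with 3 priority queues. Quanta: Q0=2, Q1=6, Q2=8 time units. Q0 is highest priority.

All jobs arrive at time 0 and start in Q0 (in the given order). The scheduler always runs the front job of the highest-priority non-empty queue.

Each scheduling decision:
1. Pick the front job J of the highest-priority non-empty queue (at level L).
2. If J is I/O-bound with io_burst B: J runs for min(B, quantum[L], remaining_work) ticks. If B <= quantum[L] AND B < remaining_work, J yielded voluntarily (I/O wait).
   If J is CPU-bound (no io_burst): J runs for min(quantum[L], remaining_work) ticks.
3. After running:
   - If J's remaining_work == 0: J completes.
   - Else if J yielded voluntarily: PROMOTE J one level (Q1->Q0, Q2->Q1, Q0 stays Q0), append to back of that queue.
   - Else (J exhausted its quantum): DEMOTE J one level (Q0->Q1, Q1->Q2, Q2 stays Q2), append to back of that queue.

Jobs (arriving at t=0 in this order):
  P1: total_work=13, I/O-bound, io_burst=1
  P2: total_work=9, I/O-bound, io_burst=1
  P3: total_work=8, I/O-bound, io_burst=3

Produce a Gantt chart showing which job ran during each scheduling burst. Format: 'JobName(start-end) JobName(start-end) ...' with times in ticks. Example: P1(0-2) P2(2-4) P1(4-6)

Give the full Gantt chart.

t=0-1: P1@Q0 runs 1, rem=12, I/O yield, promote→Q0. Q0=[P2,P3,P1] Q1=[] Q2=[]
t=1-2: P2@Q0 runs 1, rem=8, I/O yield, promote→Q0. Q0=[P3,P1,P2] Q1=[] Q2=[]
t=2-4: P3@Q0 runs 2, rem=6, quantum used, demote→Q1. Q0=[P1,P2] Q1=[P3] Q2=[]
t=4-5: P1@Q0 runs 1, rem=11, I/O yield, promote→Q0. Q0=[P2,P1] Q1=[P3] Q2=[]
t=5-6: P2@Q0 runs 1, rem=7, I/O yield, promote→Q0. Q0=[P1,P2] Q1=[P3] Q2=[]
t=6-7: P1@Q0 runs 1, rem=10, I/O yield, promote→Q0. Q0=[P2,P1] Q1=[P3] Q2=[]
t=7-8: P2@Q0 runs 1, rem=6, I/O yield, promote→Q0. Q0=[P1,P2] Q1=[P3] Q2=[]
t=8-9: P1@Q0 runs 1, rem=9, I/O yield, promote→Q0. Q0=[P2,P1] Q1=[P3] Q2=[]
t=9-10: P2@Q0 runs 1, rem=5, I/O yield, promote→Q0. Q0=[P1,P2] Q1=[P3] Q2=[]
t=10-11: P1@Q0 runs 1, rem=8, I/O yield, promote→Q0. Q0=[P2,P1] Q1=[P3] Q2=[]
t=11-12: P2@Q0 runs 1, rem=4, I/O yield, promote→Q0. Q0=[P1,P2] Q1=[P3] Q2=[]
t=12-13: P1@Q0 runs 1, rem=7, I/O yield, promote→Q0. Q0=[P2,P1] Q1=[P3] Q2=[]
t=13-14: P2@Q0 runs 1, rem=3, I/O yield, promote→Q0. Q0=[P1,P2] Q1=[P3] Q2=[]
t=14-15: P1@Q0 runs 1, rem=6, I/O yield, promote→Q0. Q0=[P2,P1] Q1=[P3] Q2=[]
t=15-16: P2@Q0 runs 1, rem=2, I/O yield, promote→Q0. Q0=[P1,P2] Q1=[P3] Q2=[]
t=16-17: P1@Q0 runs 1, rem=5, I/O yield, promote→Q0. Q0=[P2,P1] Q1=[P3] Q2=[]
t=17-18: P2@Q0 runs 1, rem=1, I/O yield, promote→Q0. Q0=[P1,P2] Q1=[P3] Q2=[]
t=18-19: P1@Q0 runs 1, rem=4, I/O yield, promote→Q0. Q0=[P2,P1] Q1=[P3] Q2=[]
t=19-20: P2@Q0 runs 1, rem=0, completes. Q0=[P1] Q1=[P3] Q2=[]
t=20-21: P1@Q0 runs 1, rem=3, I/O yield, promote→Q0. Q0=[P1] Q1=[P3] Q2=[]
t=21-22: P1@Q0 runs 1, rem=2, I/O yield, promote→Q0. Q0=[P1] Q1=[P3] Q2=[]
t=22-23: P1@Q0 runs 1, rem=1, I/O yield, promote→Q0. Q0=[P1] Q1=[P3] Q2=[]
t=23-24: P1@Q0 runs 1, rem=0, completes. Q0=[] Q1=[P3] Q2=[]
t=24-27: P3@Q1 runs 3, rem=3, I/O yield, promote→Q0. Q0=[P3] Q1=[] Q2=[]
t=27-29: P3@Q0 runs 2, rem=1, quantum used, demote→Q1. Q0=[] Q1=[P3] Q2=[]
t=29-30: P3@Q1 runs 1, rem=0, completes. Q0=[] Q1=[] Q2=[]

Answer: P1(0-1) P2(1-2) P3(2-4) P1(4-5) P2(5-6) P1(6-7) P2(7-8) P1(8-9) P2(9-10) P1(10-11) P2(11-12) P1(12-13) P2(13-14) P1(14-15) P2(15-16) P1(16-17) P2(17-18) P1(18-19) P2(19-20) P1(20-21) P1(21-22) P1(22-23) P1(23-24) P3(24-27) P3(27-29) P3(29-30)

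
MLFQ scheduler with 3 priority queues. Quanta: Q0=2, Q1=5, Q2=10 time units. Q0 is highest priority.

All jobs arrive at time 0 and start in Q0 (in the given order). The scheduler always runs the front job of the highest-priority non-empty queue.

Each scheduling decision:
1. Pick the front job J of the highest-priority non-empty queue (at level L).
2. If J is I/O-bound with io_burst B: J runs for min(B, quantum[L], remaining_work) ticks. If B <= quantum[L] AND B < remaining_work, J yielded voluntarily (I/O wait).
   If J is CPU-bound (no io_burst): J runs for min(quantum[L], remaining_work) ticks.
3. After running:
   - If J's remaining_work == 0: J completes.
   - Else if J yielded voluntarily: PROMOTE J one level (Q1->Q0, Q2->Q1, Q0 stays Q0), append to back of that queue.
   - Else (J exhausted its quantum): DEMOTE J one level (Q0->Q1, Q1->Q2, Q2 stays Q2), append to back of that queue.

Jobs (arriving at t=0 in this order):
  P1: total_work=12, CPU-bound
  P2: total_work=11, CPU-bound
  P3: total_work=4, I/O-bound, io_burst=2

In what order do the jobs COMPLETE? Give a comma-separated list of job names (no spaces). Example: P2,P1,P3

t=0-2: P1@Q0 runs 2, rem=10, quantum used, demote→Q1. Q0=[P2,P3] Q1=[P1] Q2=[]
t=2-4: P2@Q0 runs 2, rem=9, quantum used, demote→Q1. Q0=[P3] Q1=[P1,P2] Q2=[]
t=4-6: P3@Q0 runs 2, rem=2, I/O yield, promote→Q0. Q0=[P3] Q1=[P1,P2] Q2=[]
t=6-8: P3@Q0 runs 2, rem=0, completes. Q0=[] Q1=[P1,P2] Q2=[]
t=8-13: P1@Q1 runs 5, rem=5, quantum used, demote→Q2. Q0=[] Q1=[P2] Q2=[P1]
t=13-18: P2@Q1 runs 5, rem=4, quantum used, demote→Q2. Q0=[] Q1=[] Q2=[P1,P2]
t=18-23: P1@Q2 runs 5, rem=0, completes. Q0=[] Q1=[] Q2=[P2]
t=23-27: P2@Q2 runs 4, rem=0, completes. Q0=[] Q1=[] Q2=[]

Answer: P3,P1,P2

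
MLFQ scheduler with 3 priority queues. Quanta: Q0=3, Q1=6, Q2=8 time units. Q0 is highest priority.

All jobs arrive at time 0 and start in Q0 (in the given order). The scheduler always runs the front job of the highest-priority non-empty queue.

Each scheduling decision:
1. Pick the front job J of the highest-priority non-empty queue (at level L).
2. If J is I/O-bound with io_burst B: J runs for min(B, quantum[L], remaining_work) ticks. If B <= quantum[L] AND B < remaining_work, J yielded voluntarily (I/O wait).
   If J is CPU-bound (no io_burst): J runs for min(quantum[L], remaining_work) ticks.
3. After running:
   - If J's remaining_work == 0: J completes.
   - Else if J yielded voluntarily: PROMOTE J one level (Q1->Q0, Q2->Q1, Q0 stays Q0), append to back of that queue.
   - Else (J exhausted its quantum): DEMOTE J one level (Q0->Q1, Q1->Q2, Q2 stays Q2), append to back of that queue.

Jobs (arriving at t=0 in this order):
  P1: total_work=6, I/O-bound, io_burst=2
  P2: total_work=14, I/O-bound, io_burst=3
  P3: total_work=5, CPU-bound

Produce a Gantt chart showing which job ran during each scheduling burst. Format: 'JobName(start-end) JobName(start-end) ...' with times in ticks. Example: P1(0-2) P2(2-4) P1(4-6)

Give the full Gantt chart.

Answer: P1(0-2) P2(2-5) P3(5-8) P1(8-10) P2(10-13) P1(13-15) P2(15-18) P2(18-21) P2(21-23) P3(23-25)

Derivation:
t=0-2: P1@Q0 runs 2, rem=4, I/O yield, promote→Q0. Q0=[P2,P3,P1] Q1=[] Q2=[]
t=2-5: P2@Q0 runs 3, rem=11, I/O yield, promote→Q0. Q0=[P3,P1,P2] Q1=[] Q2=[]
t=5-8: P3@Q0 runs 3, rem=2, quantum used, demote→Q1. Q0=[P1,P2] Q1=[P3] Q2=[]
t=8-10: P1@Q0 runs 2, rem=2, I/O yield, promote→Q0. Q0=[P2,P1] Q1=[P3] Q2=[]
t=10-13: P2@Q0 runs 3, rem=8, I/O yield, promote→Q0. Q0=[P1,P2] Q1=[P3] Q2=[]
t=13-15: P1@Q0 runs 2, rem=0, completes. Q0=[P2] Q1=[P3] Q2=[]
t=15-18: P2@Q0 runs 3, rem=5, I/O yield, promote→Q0. Q0=[P2] Q1=[P3] Q2=[]
t=18-21: P2@Q0 runs 3, rem=2, I/O yield, promote→Q0. Q0=[P2] Q1=[P3] Q2=[]
t=21-23: P2@Q0 runs 2, rem=0, completes. Q0=[] Q1=[P3] Q2=[]
t=23-25: P3@Q1 runs 2, rem=0, completes. Q0=[] Q1=[] Q2=[]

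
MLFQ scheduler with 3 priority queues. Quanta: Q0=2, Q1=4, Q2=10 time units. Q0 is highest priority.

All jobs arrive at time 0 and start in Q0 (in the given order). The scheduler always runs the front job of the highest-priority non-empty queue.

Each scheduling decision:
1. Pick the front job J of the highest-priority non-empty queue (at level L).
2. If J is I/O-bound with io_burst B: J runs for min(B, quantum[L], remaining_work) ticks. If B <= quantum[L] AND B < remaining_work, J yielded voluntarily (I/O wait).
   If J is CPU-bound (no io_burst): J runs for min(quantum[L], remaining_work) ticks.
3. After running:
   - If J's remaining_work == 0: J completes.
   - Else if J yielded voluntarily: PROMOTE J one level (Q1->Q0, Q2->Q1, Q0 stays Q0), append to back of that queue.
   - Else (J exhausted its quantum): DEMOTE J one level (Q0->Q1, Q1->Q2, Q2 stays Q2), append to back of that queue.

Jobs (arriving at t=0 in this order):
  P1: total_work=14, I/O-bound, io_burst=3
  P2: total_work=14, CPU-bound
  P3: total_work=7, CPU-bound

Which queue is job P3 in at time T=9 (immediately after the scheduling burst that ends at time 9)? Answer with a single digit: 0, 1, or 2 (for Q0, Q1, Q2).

t=0-2: P1@Q0 runs 2, rem=12, quantum used, demote→Q1. Q0=[P2,P3] Q1=[P1] Q2=[]
t=2-4: P2@Q0 runs 2, rem=12, quantum used, demote→Q1. Q0=[P3] Q1=[P1,P2] Q2=[]
t=4-6: P3@Q0 runs 2, rem=5, quantum used, demote→Q1. Q0=[] Q1=[P1,P2,P3] Q2=[]
t=6-9: P1@Q1 runs 3, rem=9, I/O yield, promote→Q0. Q0=[P1] Q1=[P2,P3] Q2=[]
t=9-11: P1@Q0 runs 2, rem=7, quantum used, demote→Q1. Q0=[] Q1=[P2,P3,P1] Q2=[]
t=11-15: P2@Q1 runs 4, rem=8, quantum used, demote→Q2. Q0=[] Q1=[P3,P1] Q2=[P2]
t=15-19: P3@Q1 runs 4, rem=1, quantum used, demote→Q2. Q0=[] Q1=[P1] Q2=[P2,P3]
t=19-22: P1@Q1 runs 3, rem=4, I/O yield, promote→Q0. Q0=[P1] Q1=[] Q2=[P2,P3]
t=22-24: P1@Q0 runs 2, rem=2, quantum used, demote→Q1. Q0=[] Q1=[P1] Q2=[P2,P3]
t=24-26: P1@Q1 runs 2, rem=0, completes. Q0=[] Q1=[] Q2=[P2,P3]
t=26-34: P2@Q2 runs 8, rem=0, completes. Q0=[] Q1=[] Q2=[P3]
t=34-35: P3@Q2 runs 1, rem=0, completes. Q0=[] Q1=[] Q2=[]

Answer: 1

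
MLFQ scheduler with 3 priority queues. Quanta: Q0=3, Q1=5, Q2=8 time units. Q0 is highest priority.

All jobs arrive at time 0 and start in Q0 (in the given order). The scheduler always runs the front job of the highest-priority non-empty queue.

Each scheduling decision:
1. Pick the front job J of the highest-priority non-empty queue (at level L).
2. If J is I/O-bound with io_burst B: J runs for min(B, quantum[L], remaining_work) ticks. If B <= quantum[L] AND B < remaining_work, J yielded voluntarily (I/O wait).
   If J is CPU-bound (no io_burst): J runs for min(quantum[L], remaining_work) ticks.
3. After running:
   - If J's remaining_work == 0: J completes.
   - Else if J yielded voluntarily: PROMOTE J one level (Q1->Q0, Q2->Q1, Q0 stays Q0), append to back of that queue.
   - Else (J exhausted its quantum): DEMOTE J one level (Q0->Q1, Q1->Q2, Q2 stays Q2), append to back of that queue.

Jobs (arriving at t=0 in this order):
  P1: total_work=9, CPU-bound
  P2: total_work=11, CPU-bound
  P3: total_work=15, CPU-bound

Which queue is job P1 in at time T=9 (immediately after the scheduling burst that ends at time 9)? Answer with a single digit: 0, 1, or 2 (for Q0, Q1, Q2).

t=0-3: P1@Q0 runs 3, rem=6, quantum used, demote→Q1. Q0=[P2,P3] Q1=[P1] Q2=[]
t=3-6: P2@Q0 runs 3, rem=8, quantum used, demote→Q1. Q0=[P3] Q1=[P1,P2] Q2=[]
t=6-9: P3@Q0 runs 3, rem=12, quantum used, demote→Q1. Q0=[] Q1=[P1,P2,P3] Q2=[]
t=9-14: P1@Q1 runs 5, rem=1, quantum used, demote→Q2. Q0=[] Q1=[P2,P3] Q2=[P1]
t=14-19: P2@Q1 runs 5, rem=3, quantum used, demote→Q2. Q0=[] Q1=[P3] Q2=[P1,P2]
t=19-24: P3@Q1 runs 5, rem=7, quantum used, demote→Q2. Q0=[] Q1=[] Q2=[P1,P2,P3]
t=24-25: P1@Q2 runs 1, rem=0, completes. Q0=[] Q1=[] Q2=[P2,P3]
t=25-28: P2@Q2 runs 3, rem=0, completes. Q0=[] Q1=[] Q2=[P3]
t=28-35: P3@Q2 runs 7, rem=0, completes. Q0=[] Q1=[] Q2=[]

Answer: 1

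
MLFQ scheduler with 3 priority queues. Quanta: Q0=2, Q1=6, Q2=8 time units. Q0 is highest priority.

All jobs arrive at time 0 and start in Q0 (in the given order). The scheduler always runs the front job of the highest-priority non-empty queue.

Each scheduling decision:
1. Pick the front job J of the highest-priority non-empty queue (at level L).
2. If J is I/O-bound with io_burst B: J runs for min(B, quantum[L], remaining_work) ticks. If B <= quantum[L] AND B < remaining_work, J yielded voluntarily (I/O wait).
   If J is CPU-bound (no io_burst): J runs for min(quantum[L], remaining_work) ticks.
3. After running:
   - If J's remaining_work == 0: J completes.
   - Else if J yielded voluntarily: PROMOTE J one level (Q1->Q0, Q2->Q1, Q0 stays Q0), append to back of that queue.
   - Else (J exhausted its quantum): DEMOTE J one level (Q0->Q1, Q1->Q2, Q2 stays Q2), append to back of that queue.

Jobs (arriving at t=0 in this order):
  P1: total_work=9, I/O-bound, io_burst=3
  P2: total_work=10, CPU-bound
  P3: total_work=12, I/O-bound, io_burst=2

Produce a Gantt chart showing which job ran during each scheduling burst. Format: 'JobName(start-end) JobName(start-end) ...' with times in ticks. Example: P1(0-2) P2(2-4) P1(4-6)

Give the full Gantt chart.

t=0-2: P1@Q0 runs 2, rem=7, quantum used, demote→Q1. Q0=[P2,P3] Q1=[P1] Q2=[]
t=2-4: P2@Q0 runs 2, rem=8, quantum used, demote→Q1. Q0=[P3] Q1=[P1,P2] Q2=[]
t=4-6: P3@Q0 runs 2, rem=10, I/O yield, promote→Q0. Q0=[P3] Q1=[P1,P2] Q2=[]
t=6-8: P3@Q0 runs 2, rem=8, I/O yield, promote→Q0. Q0=[P3] Q1=[P1,P2] Q2=[]
t=8-10: P3@Q0 runs 2, rem=6, I/O yield, promote→Q0. Q0=[P3] Q1=[P1,P2] Q2=[]
t=10-12: P3@Q0 runs 2, rem=4, I/O yield, promote→Q0. Q0=[P3] Q1=[P1,P2] Q2=[]
t=12-14: P3@Q0 runs 2, rem=2, I/O yield, promote→Q0. Q0=[P3] Q1=[P1,P2] Q2=[]
t=14-16: P3@Q0 runs 2, rem=0, completes. Q0=[] Q1=[P1,P2] Q2=[]
t=16-19: P1@Q1 runs 3, rem=4, I/O yield, promote→Q0. Q0=[P1] Q1=[P2] Q2=[]
t=19-21: P1@Q0 runs 2, rem=2, quantum used, demote→Q1. Q0=[] Q1=[P2,P1] Q2=[]
t=21-27: P2@Q1 runs 6, rem=2, quantum used, demote→Q2. Q0=[] Q1=[P1] Q2=[P2]
t=27-29: P1@Q1 runs 2, rem=0, completes. Q0=[] Q1=[] Q2=[P2]
t=29-31: P2@Q2 runs 2, rem=0, completes. Q0=[] Q1=[] Q2=[]

Answer: P1(0-2) P2(2-4) P3(4-6) P3(6-8) P3(8-10) P3(10-12) P3(12-14) P3(14-16) P1(16-19) P1(19-21) P2(21-27) P1(27-29) P2(29-31)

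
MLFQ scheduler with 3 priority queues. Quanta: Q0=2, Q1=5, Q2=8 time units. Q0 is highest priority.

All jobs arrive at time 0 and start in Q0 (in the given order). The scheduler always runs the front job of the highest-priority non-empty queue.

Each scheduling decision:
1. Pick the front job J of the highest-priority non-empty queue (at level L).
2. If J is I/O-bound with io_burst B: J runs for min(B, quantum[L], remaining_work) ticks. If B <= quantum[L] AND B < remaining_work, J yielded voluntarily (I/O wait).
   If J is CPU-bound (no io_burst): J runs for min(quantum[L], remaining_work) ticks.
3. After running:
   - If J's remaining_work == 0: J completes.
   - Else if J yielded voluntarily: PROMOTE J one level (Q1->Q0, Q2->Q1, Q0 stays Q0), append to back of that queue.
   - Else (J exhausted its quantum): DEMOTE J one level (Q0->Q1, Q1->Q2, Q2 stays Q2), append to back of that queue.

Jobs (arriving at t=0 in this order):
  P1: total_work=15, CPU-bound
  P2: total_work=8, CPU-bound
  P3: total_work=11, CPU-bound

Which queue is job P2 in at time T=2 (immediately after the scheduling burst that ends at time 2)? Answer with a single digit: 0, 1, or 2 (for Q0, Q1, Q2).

Answer: 0

Derivation:
t=0-2: P1@Q0 runs 2, rem=13, quantum used, demote→Q1. Q0=[P2,P3] Q1=[P1] Q2=[]
t=2-4: P2@Q0 runs 2, rem=6, quantum used, demote→Q1. Q0=[P3] Q1=[P1,P2] Q2=[]
t=4-6: P3@Q0 runs 2, rem=9, quantum used, demote→Q1. Q0=[] Q1=[P1,P2,P3] Q2=[]
t=6-11: P1@Q1 runs 5, rem=8, quantum used, demote→Q2. Q0=[] Q1=[P2,P3] Q2=[P1]
t=11-16: P2@Q1 runs 5, rem=1, quantum used, demote→Q2. Q0=[] Q1=[P3] Q2=[P1,P2]
t=16-21: P3@Q1 runs 5, rem=4, quantum used, demote→Q2. Q0=[] Q1=[] Q2=[P1,P2,P3]
t=21-29: P1@Q2 runs 8, rem=0, completes. Q0=[] Q1=[] Q2=[P2,P3]
t=29-30: P2@Q2 runs 1, rem=0, completes. Q0=[] Q1=[] Q2=[P3]
t=30-34: P3@Q2 runs 4, rem=0, completes. Q0=[] Q1=[] Q2=[]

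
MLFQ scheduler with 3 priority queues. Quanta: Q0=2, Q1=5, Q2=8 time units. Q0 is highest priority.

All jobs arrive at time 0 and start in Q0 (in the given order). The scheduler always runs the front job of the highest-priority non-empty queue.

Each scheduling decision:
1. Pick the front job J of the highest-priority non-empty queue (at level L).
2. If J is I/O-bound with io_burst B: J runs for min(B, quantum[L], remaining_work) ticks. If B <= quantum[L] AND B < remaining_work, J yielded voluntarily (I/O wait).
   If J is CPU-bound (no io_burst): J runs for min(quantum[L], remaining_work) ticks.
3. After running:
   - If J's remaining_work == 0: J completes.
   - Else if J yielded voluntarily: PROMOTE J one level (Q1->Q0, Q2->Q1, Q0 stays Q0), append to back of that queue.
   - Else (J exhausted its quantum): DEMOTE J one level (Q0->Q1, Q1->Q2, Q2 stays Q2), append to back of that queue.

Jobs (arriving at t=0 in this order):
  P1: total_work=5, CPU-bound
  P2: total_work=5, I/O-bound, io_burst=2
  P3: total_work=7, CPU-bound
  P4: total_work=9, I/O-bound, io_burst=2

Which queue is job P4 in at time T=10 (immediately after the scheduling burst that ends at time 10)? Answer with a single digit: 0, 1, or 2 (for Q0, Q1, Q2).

t=0-2: P1@Q0 runs 2, rem=3, quantum used, demote→Q1. Q0=[P2,P3,P4] Q1=[P1] Q2=[]
t=2-4: P2@Q0 runs 2, rem=3, I/O yield, promote→Q0. Q0=[P3,P4,P2] Q1=[P1] Q2=[]
t=4-6: P3@Q0 runs 2, rem=5, quantum used, demote→Q1. Q0=[P4,P2] Q1=[P1,P3] Q2=[]
t=6-8: P4@Q0 runs 2, rem=7, I/O yield, promote→Q0. Q0=[P2,P4] Q1=[P1,P3] Q2=[]
t=8-10: P2@Q0 runs 2, rem=1, I/O yield, promote→Q0. Q0=[P4,P2] Q1=[P1,P3] Q2=[]
t=10-12: P4@Q0 runs 2, rem=5, I/O yield, promote→Q0. Q0=[P2,P4] Q1=[P1,P3] Q2=[]
t=12-13: P2@Q0 runs 1, rem=0, completes. Q0=[P4] Q1=[P1,P3] Q2=[]
t=13-15: P4@Q0 runs 2, rem=3, I/O yield, promote→Q0. Q0=[P4] Q1=[P1,P3] Q2=[]
t=15-17: P4@Q0 runs 2, rem=1, I/O yield, promote→Q0. Q0=[P4] Q1=[P1,P3] Q2=[]
t=17-18: P4@Q0 runs 1, rem=0, completes. Q0=[] Q1=[P1,P3] Q2=[]
t=18-21: P1@Q1 runs 3, rem=0, completes. Q0=[] Q1=[P3] Q2=[]
t=21-26: P3@Q1 runs 5, rem=0, completes. Q0=[] Q1=[] Q2=[]

Answer: 0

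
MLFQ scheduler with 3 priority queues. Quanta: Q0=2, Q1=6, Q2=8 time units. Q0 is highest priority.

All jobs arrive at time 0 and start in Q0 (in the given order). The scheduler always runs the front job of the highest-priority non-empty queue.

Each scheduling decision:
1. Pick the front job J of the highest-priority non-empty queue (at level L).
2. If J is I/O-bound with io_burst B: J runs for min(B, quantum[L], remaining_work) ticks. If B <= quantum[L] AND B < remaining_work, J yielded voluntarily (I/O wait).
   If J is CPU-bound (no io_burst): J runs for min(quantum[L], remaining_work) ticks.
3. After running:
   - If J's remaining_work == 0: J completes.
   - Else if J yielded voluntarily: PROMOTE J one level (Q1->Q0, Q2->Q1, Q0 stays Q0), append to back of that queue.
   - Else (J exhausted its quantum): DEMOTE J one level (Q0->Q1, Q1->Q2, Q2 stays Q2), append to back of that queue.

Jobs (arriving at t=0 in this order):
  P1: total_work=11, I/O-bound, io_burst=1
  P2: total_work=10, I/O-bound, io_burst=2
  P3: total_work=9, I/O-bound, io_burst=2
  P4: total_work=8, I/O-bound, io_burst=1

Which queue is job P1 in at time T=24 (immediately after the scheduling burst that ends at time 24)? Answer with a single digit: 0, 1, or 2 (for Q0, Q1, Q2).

Answer: 0

Derivation:
t=0-1: P1@Q0 runs 1, rem=10, I/O yield, promote→Q0. Q0=[P2,P3,P4,P1] Q1=[] Q2=[]
t=1-3: P2@Q0 runs 2, rem=8, I/O yield, promote→Q0. Q0=[P3,P4,P1,P2] Q1=[] Q2=[]
t=3-5: P3@Q0 runs 2, rem=7, I/O yield, promote→Q0. Q0=[P4,P1,P2,P3] Q1=[] Q2=[]
t=5-6: P4@Q0 runs 1, rem=7, I/O yield, promote→Q0. Q0=[P1,P2,P3,P4] Q1=[] Q2=[]
t=6-7: P1@Q0 runs 1, rem=9, I/O yield, promote→Q0. Q0=[P2,P3,P4,P1] Q1=[] Q2=[]
t=7-9: P2@Q0 runs 2, rem=6, I/O yield, promote→Q0. Q0=[P3,P4,P1,P2] Q1=[] Q2=[]
t=9-11: P3@Q0 runs 2, rem=5, I/O yield, promote→Q0. Q0=[P4,P1,P2,P3] Q1=[] Q2=[]
t=11-12: P4@Q0 runs 1, rem=6, I/O yield, promote→Q0. Q0=[P1,P2,P3,P4] Q1=[] Q2=[]
t=12-13: P1@Q0 runs 1, rem=8, I/O yield, promote→Q0. Q0=[P2,P3,P4,P1] Q1=[] Q2=[]
t=13-15: P2@Q0 runs 2, rem=4, I/O yield, promote→Q0. Q0=[P3,P4,P1,P2] Q1=[] Q2=[]
t=15-17: P3@Q0 runs 2, rem=3, I/O yield, promote→Q0. Q0=[P4,P1,P2,P3] Q1=[] Q2=[]
t=17-18: P4@Q0 runs 1, rem=5, I/O yield, promote→Q0. Q0=[P1,P2,P3,P4] Q1=[] Q2=[]
t=18-19: P1@Q0 runs 1, rem=7, I/O yield, promote→Q0. Q0=[P2,P3,P4,P1] Q1=[] Q2=[]
t=19-21: P2@Q0 runs 2, rem=2, I/O yield, promote→Q0. Q0=[P3,P4,P1,P2] Q1=[] Q2=[]
t=21-23: P3@Q0 runs 2, rem=1, I/O yield, promote→Q0. Q0=[P4,P1,P2,P3] Q1=[] Q2=[]
t=23-24: P4@Q0 runs 1, rem=4, I/O yield, promote→Q0. Q0=[P1,P2,P3,P4] Q1=[] Q2=[]
t=24-25: P1@Q0 runs 1, rem=6, I/O yield, promote→Q0. Q0=[P2,P3,P4,P1] Q1=[] Q2=[]
t=25-27: P2@Q0 runs 2, rem=0, completes. Q0=[P3,P4,P1] Q1=[] Q2=[]
t=27-28: P3@Q0 runs 1, rem=0, completes. Q0=[P4,P1] Q1=[] Q2=[]
t=28-29: P4@Q0 runs 1, rem=3, I/O yield, promote→Q0. Q0=[P1,P4] Q1=[] Q2=[]
t=29-30: P1@Q0 runs 1, rem=5, I/O yield, promote→Q0. Q0=[P4,P1] Q1=[] Q2=[]
t=30-31: P4@Q0 runs 1, rem=2, I/O yield, promote→Q0. Q0=[P1,P4] Q1=[] Q2=[]
t=31-32: P1@Q0 runs 1, rem=4, I/O yield, promote→Q0. Q0=[P4,P1] Q1=[] Q2=[]
t=32-33: P4@Q0 runs 1, rem=1, I/O yield, promote→Q0. Q0=[P1,P4] Q1=[] Q2=[]
t=33-34: P1@Q0 runs 1, rem=3, I/O yield, promote→Q0. Q0=[P4,P1] Q1=[] Q2=[]
t=34-35: P4@Q0 runs 1, rem=0, completes. Q0=[P1] Q1=[] Q2=[]
t=35-36: P1@Q0 runs 1, rem=2, I/O yield, promote→Q0. Q0=[P1] Q1=[] Q2=[]
t=36-37: P1@Q0 runs 1, rem=1, I/O yield, promote→Q0. Q0=[P1] Q1=[] Q2=[]
t=37-38: P1@Q0 runs 1, rem=0, completes. Q0=[] Q1=[] Q2=[]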